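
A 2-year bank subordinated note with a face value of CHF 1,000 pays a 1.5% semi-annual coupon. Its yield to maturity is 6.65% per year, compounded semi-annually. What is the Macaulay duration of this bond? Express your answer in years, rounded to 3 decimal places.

1.976 years

Periodic yield y = 0.03325. Discount each cash flow and weight by its period:
  t   CF        PV=CF/(1+0.03325)^t    t·PV
  1         7.50         7.2586         7.2586
  2         7.50         7.0251        14.0501
  3         7.50         6.7990        20.3970
  4     1,007.50       883.9412     3,535.7650
  Σ                    905.0240     3,577.4708
Price P = Σ PV = 905.0240.
Macaulay duration = Σ(t·PV) / P = 3,577.4708 / 905.0240 = 3.95290 half-year periods.
In years: 3.95290 / 2 = 1.97645 years.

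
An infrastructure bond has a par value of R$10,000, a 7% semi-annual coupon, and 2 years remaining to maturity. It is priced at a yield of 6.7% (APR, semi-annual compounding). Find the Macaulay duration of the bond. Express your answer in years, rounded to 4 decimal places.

1.9011 years

Periodic yield y = 0.0335. Discount each cash flow and weight by its period:
  t   CF        PV=CF/(1+0.0335)^t    t·PV
  1       350.00       338.6551       338.6551
  2       350.00       327.6778       655.3557
  3       350.00       317.0565       951.1694
  4    10,350.00     9,071.9036    36,287.6143
  Σ                 10,055.2929    38,232.7945
Price P = Σ PV = 10,055.2929.
Macaulay duration = Σ(t·PV) / P = 38,232.7945 / 10,055.2929 = 3.80226 half-year periods.
In years: 3.80226 / 2 = 1.90113 years.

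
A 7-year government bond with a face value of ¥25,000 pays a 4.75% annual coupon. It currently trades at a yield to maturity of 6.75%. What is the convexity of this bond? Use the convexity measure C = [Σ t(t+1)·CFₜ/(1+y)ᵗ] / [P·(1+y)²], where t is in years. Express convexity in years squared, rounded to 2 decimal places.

40.42

With y = 0.0675:
  t   CF        PV=CF/(1+0.0675)^t    t·PV        t(t+1)·PV
  1     1,187.50     1,112.4122     1,112.4122       2,224.8244
  2     1,187.50     1,042.0723     2,084.1446       6,252.4338
  3     1,187.50       976.1801     2,928.5404      11,714.1617
  4     1,187.50       914.4545     3,657.8178      18,289.0892
  5     1,187.50       856.6318     4,283.1591      25,698.9544
  6     1,187.50       802.4654     4,814.7924      33,703.5468
  7    26,187.50    16,577.4930   116,042.4513     928,339.6106
  Σ                 22,281.7093   134,923.3178   1,026,222.6209
P = 22,281.7093.
Convexity = Σ t(t+1)·PV / [P·(1+y)²] = 1,026,222.6209 / (22,281.7093 × 1.139556) = 40.41637.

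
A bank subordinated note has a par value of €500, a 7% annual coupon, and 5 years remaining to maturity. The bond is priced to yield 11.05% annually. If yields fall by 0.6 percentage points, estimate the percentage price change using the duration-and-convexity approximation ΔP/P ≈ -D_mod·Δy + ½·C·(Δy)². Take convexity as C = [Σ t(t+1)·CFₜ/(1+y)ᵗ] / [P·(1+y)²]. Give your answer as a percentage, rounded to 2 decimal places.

+2.38%

With y = 0.1105:
  t   CF        PV=CF/(1+0.1105)^t    t·PV        t(t+1)·PV
  1        35.00        31.5173        31.5173          63.0347
  2        35.00        28.3812        56.7624         170.2873
  3        35.00        25.5571        76.6714         306.6858
  4        35.00        23.0141        92.0564         460.2818
  5       535.00       316.7823     1,583.9117       9,503.4703
  Σ                    425.2521     1,840.9193      10,503.7598
P = 425.2521; D_Mac = 4.32901 yrs; D_mod = 3.89825 yrs; C = 20.02909.
Duration effect: -3.89825 × (-0.006) = +0.023390
Convexity effect: 0.5 × 20.02909 × (-0.006)² = +0.0003605
ΔP/P ≈ +0.023390 + 0.0003605 = +0.023750 = +2.3750%.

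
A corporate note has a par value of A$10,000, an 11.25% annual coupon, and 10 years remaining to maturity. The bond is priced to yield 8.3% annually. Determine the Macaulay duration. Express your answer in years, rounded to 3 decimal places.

6.791 years

Periodic yield y = 0.083. Discount each cash flow and weight by its year:
  t   CF        PV=CF/(1+0.083)^t    t·PV
  1     1,125.00     1,038.7812     1,038.7812
  2     1,125.00       959.1700     1,918.3401
  3     1,125.00       885.6602     2,656.9807
  4     1,125.00       817.7842     3,271.1367
  5     1,125.00       755.1100     3,775.5502
  6     1,125.00       697.2392     4,183.4351
  7     1,125.00       643.8035     4,506.6244
  8     1,125.00       594.4631     4,755.7044
  9     1,125.00       548.9040     4,940.1362
  10   11,125.00     5,012.0507    50,120.5068
  Σ                 11,952.9661    81,167.1957
Price P = Σ PV = 11,952.9661.
Macaulay duration = Σ(t·PV) / P = 81,167.1957 / 11,952.9661 = 6.79055 years.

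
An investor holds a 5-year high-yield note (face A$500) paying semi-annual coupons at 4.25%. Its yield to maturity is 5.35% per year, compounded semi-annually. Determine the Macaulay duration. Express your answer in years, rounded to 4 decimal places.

4.5435 years

Periodic yield y = 0.02675. Discount each cash flow and weight by its period:
  t   CF        PV=CF/(1+0.02675)^t    t·PV
  1       10.625        10.3482        10.3482
  2       10.625        10.0786        20.1572
  3       10.625         9.8160        29.4480
  4       10.625         9.5603        38.2411
  5       10.625         9.3112        46.5560
  6       10.625         9.0686        54.4117
  7       10.625         8.8323        61.8264
  8       10.625         8.6022        68.8179
  9       10.625         8.3781        75.4031
  10     510.625       392.1525     3,921.5247
  Σ                    476.1480     4,326.7342
Price P = Σ PV = 476.1480.
Macaulay duration = Σ(t·PV) / P = 4,326.7342 / 476.1480 = 9.08695 half-year periods.
In years: 9.08695 / 2 = 4.54348 years.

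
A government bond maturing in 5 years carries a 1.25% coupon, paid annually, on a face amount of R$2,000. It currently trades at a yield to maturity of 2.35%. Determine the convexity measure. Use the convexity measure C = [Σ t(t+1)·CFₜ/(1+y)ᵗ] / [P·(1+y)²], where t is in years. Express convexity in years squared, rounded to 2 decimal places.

27.68

With y = 0.0235:
  t   CF        PV=CF/(1+0.0235)^t    t·PV        t(t+1)·PV
  1        25.00        24.4260        24.4260          48.8520
  2        25.00        23.8652        47.7303         143.1909
  3        25.00        23.3172        69.9516         279.8064
  4        25.00        22.7818        91.1273         455.6366
  5     2,025.00     1,802.9588     9,014.7938      54,088.7627
  Σ                  1,897.3489     9,248.0290      55,016.2487
P = 1,897.3489.
Convexity = Σ t(t+1)·PV / [P·(1+y)²] = 55,016.2487 / (1,897.3489 × 1.047552) = 27.68013.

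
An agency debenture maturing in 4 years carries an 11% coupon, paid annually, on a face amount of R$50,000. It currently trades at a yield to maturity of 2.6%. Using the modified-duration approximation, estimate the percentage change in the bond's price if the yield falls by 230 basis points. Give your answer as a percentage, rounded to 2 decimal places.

+7.89%

Periodic yield y = 0.026. Modified duration first:
  t   CF        PV=CF/(1+0.026)^t    t·PV
  1     5,500.00     5,360.6238     5,360.6238
  2     5,500.00     5,224.7795    10,449.5590
  3     5,500.00     5,092.3777    15,277.1331
  4    55,500.00    50,084.5228   200,338.0911
  Σ                 65,762.3038   231,425.4070
P = 65,762.3038; D_Mac = 3.51912 yrs; D_mod = 3.51912/(1+0.026) = 3.42994 yrs.
ΔP/P ≈ -D_mod · Δy = -3.42994 × (-0.023) = +0.078889 = +7.8889%.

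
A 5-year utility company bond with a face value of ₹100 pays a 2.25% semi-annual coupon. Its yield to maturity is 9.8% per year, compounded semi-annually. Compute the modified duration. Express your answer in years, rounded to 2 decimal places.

Periodic yield y = 0.049. First find Macaulay duration:
  t   CF        PV=CF/(1+0.049)^t    t·PV
  1        1.125         1.0724         1.0724
  2        1.125         1.0224         2.0447
  3        1.125         0.9746         2.9238
  4        1.125         0.9291         3.7163
  5        1.125         0.8857         4.4284
  6        1.125         0.8443         5.0658
  7        1.125         0.8049         5.6341
  8        1.125         0.7673         6.1382
  9        1.125         0.7314         6.5829
  10     101.125        62.6763       626.7634
  Σ                     70.7084       664.3700
P = 70.7084; Macaulay duration = 664.3700 / 70.7084 = 9.39592 half-year periods = 4.69796 years.
Modified duration = D_Mac / (1 + y) = 4.69796 / 1.049 = 4.47851 years.

4.48 years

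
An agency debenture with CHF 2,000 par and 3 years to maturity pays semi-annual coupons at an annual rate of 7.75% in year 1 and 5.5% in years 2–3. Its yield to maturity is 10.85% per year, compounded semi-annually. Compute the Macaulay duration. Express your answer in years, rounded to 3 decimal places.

2.741 years

Periodic yield y = 0.05425. Discount each cash flow and weight by its period:
  t   CF        PV=CF/(1+0.05425)^t    t·PV
  1        77.50        73.5120        73.5120
  2        77.50        69.7292       139.4583
  3        55.00        46.9388       140.8164
  4        55.00        44.5234       178.0936
  5        55.00        42.2323       211.1615
  6     2,055.00     1,496.7531     8,980.5186
  Σ                  1,773.6887     9,723.5603
Price P = Σ PV = 1,773.6887.
Macaulay duration = Σ(t·PV) / P = 9,723.5603 / 1,773.6887 = 5.48211 half-year periods.
In years: 5.48211 / 2 = 2.74106 years.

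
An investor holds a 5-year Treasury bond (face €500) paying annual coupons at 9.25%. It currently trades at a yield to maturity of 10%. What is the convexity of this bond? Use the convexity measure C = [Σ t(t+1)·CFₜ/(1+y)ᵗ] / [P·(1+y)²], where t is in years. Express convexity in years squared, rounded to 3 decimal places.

With y = 0.1:
  t   CF        PV=CF/(1+0.1)^t    t·PV        t(t+1)·PV
  1        46.25        42.0455        42.0455          84.0909
  2        46.25        38.2231        76.4463         229.3388
  3        46.25        34.7483       104.2449         416.9797
  4        46.25        31.5894       126.3575         631.7874
  5       546.25       339.1783     1,695.8914      10,175.3482
  Σ                    485.7845     2,044.9855      11,537.5451
P = 485.7845.
Convexity = Σ t(t+1)·PV / [P·(1+y)²] = 11,537.5451 / (485.7845 × 1.210000) = 19.62837.

19.628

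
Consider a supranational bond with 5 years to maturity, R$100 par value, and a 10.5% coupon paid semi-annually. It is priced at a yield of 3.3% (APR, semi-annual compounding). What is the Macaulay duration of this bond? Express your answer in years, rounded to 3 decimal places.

Periodic yield y = 0.0165. Discount each cash flow and weight by its period:
  t   CF        PV=CF/(1+0.0165)^t    t·PV
  1         5.25         5.1648         5.1648
  2         5.25         5.0809        10.1619
  3         5.25         4.9985        14.9954
  4         5.25         4.9173        19.6693
  5         5.25         4.8375        24.1876
  6         5.25         4.7590        28.5540
  7         5.25         4.6817        32.7722
  8         5.25         4.6057        36.8460
  9         5.25         4.5310        40.7789
  10      105.25        89.3611       893.6105
  Σ                    132.9376     1,106.7406
Price P = Σ PV = 132.9376.
Macaulay duration = Σ(t·PV) / P = 1,106.7406 / 132.9376 = 8.32527 half-year periods.
In years: 8.32527 / 2 = 4.16263 years.

4.163 years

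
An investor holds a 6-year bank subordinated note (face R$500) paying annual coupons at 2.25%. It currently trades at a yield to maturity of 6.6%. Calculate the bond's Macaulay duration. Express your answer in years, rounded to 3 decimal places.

Periodic yield y = 0.066. Discount each cash flow and weight by its year:
  t   CF        PV=CF/(1+0.066)^t    t·PV
  1        11.25        10.5535        10.5535
  2        11.25         9.9001        19.8001
  3        11.25         9.2871        27.8614
  4        11.25         8.7121        34.8485
  5        11.25         8.1727        40.8636
  6       511.25       348.4096     2,090.4575
  Σ                    395.0351     2,224.3845
Price P = Σ PV = 395.0351.
Macaulay duration = Σ(t·PV) / P = 2,224.3845 / 395.0351 = 5.63085 years.

5.631 years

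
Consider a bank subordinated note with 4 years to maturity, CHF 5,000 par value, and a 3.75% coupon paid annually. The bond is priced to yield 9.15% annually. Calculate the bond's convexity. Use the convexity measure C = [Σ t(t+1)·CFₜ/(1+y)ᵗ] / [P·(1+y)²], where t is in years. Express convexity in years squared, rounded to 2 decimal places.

15.48

With y = 0.0915:
  t   CF        PV=CF/(1+0.0915)^t    t·PV        t(t+1)·PV
  1       187.50       171.7820       171.7820         343.5639
  2       187.50       157.3815       314.7631         944.2892
  3       187.50       144.1883       432.5649       1,730.2597
  4     5,187.50     3,654.7961    14,619.1843      73,095.9214
  Σ                  4,128.1479    15,538.2943      76,114.0343
P = 4,128.1479.
Convexity = Σ t(t+1)·PV / [P·(1+y)²] = 76,114.0343 / (4,128.1479 × 1.191372) = 15.47612.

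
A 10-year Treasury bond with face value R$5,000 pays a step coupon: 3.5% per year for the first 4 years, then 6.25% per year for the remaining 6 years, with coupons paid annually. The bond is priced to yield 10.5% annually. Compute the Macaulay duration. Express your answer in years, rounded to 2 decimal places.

Periodic yield y = 0.105. Discount each cash flow and weight by its year:
  t   CF        PV=CF/(1+0.105)^t    t·PV
  1       175.00       158.3710       158.3710
  2       175.00       143.3222       286.6444
  3       175.00       129.7034       389.1101
  4       175.00       117.3786       469.5144
  5       312.50       189.6875       948.4373
  6       312.50       171.6629     1,029.9772
  7       312.50       155.3510     1,087.4571
  8       312.50       140.5891     1,124.7132
  9       312.50       127.2300     1,145.0700
  10    5,312.50     1,957.3846    19,573.8458
  Σ                  3,290.6803    26,213.1405
Price P = Σ PV = 3,290.6803.
Macaulay duration = Σ(t·PV) / P = 26,213.1405 / 3,290.6803 = 7.96587 years.

7.97 years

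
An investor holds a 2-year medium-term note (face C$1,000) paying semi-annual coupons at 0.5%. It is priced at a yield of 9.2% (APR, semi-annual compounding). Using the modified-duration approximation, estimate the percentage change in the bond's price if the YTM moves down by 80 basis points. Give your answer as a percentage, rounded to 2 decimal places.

Periodic yield y = 0.046. Modified duration first:
  t   CF        PV=CF/(1+0.046)^t    t·PV
  1         2.50         2.3901         2.3901
  2         2.50         2.2849         4.5699
  3         2.50         2.1845         6.5534
  4     1,002.50       837.4476     3,349.7904
  Σ                    844.3071     3,363.3038
P = 844.3071; D_Mac = 3.98351 half-year periods = 1.99175 yrs; D_mod = 1.99175/(1+0.046) = 1.90416 yrs.
ΔP/P ≈ -D_mod · Δy = -1.90416 × (-0.008) = +0.015233 = +1.5233%.

+1.52%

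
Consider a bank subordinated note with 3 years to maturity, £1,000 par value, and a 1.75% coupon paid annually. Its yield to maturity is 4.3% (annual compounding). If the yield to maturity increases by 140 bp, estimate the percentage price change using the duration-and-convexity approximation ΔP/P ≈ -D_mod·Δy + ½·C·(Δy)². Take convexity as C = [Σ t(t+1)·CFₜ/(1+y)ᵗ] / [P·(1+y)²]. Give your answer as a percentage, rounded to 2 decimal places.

With y = 0.043:
  t   CF        PV=CF/(1+0.043)^t    t·PV        t(t+1)·PV
  1        17.50        16.7785        16.7785          33.5570
  2        17.50        16.0868        32.1736          96.5207
  3     1,017.50       896.7709     2,690.3126      10,761.2504
  Σ                    929.6362     2,739.2647      10,891.3282
P = 929.6362; D_Mac = 2.94660 yrs; D_mod = 2.82512 yrs; C = 10.76959.
Duration effect: -2.82512 × (+0.014) = -0.039552
Convexity effect: 0.5 × 10.76959 × (0.014)² = +0.0010554
ΔP/P ≈ -0.039552 + 0.0010554 = -0.038496 = -3.8496%.

-3.85%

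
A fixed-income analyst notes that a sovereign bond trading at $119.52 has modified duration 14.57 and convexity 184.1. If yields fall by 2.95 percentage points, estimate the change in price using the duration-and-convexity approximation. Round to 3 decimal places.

Duration effect: -D_mod·Δy = -14.57 × (-0.0295) = +0.429815
Convexity effect: ½·C·(Δy)² = 0.5 × 184.1 × (-0.0295)² = +0.0801065125
ΔP/P ≈ +0.429815 + 0.0801065125 = +0.5099215125
ΔP ≈ 119.52 × (+0.5099215125) = +60.945819174.

+$60.946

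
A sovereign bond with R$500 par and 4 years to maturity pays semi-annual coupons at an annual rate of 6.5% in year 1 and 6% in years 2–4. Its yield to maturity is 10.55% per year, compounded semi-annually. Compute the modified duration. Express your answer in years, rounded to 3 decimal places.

3.383 years

Periodic yield y = 0.05275. First find Macaulay duration:
  t   CF        PV=CF/(1+0.05275)^t    t·PV
  1        16.25        15.4358        15.4358
  2        16.25        14.6623        29.3247
  3        15.00        12.8563        38.5689
  4        15.00        12.2121        48.8484
  5        15.00        11.6002        58.0009
  6        15.00        11.0189        66.1136
  7        15.00        10.4668        73.2677
  8       515.00       341.3542     2,730.8335
  Σ                    429.6066     3,060.3934
P = 429.6066; Macaulay duration = 3,060.3934 / 429.6066 = 7.12371 half-year periods = 3.56186 years.
Modified duration = D_Mac / (1 + y) = 3.56186 / 1.05275 = 3.38338 years.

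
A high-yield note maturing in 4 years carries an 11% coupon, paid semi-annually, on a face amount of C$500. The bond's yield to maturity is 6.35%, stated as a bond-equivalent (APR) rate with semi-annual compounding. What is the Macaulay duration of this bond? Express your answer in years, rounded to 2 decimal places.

Periodic yield y = 0.03175. Discount each cash flow and weight by its period:
  t   CF        PV=CF/(1+0.03175)^t    t·PV
  1        27.50        26.6537        26.6537
  2        27.50        25.8335        51.6671
  3        27.50        25.0386        75.1157
  4        27.50        24.2680        97.0722
  5        27.50        23.5212       117.6062
  6        27.50        22.7974       136.7846
  7        27.50        22.0959       154.6712
  8       527.50       410.7964     3,286.3713
  Σ                    581.0048     3,945.9419
Price P = Σ PV = 581.0048.
Macaulay duration = Σ(t·PV) / P = 3,945.9419 / 581.0048 = 6.79158 half-year periods.
In years: 6.79158 / 2 = 3.39579 years.

3.40 years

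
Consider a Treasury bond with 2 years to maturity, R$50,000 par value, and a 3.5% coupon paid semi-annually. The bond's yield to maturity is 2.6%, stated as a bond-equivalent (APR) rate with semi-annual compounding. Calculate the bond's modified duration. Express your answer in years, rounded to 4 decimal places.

1.9245 years

Periodic yield y = 0.013. First find Macaulay duration:
  t   CF        PV=CF/(1+0.013)^t    t·PV
  1       875.00       863.7710       863.7710
  2       875.00       852.6861     1,705.3721
  3       875.00       841.7434     2,525.2302
  4    50,875.00    48,313.2931   193,253.1725
  Σ                 50,871.4936   198,347.5458
P = 50,871.4936; Macaulay duration = 198,347.5458 / 50,871.4936 = 3.89899 half-year periods = 1.94950 years.
Modified duration = D_Mac / (1 + y) = 1.94950 / 1.013 = 1.92448 years.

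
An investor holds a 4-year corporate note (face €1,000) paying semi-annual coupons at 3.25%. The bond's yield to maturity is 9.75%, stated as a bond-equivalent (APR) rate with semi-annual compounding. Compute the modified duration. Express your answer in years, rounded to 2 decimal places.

Periodic yield y = 0.04875. First find Macaulay duration:
  t   CF        PV=CF/(1+0.04875)^t    t·PV
  1        16.25        15.4946        15.4946
  2        16.25        14.7744        29.5488
  3        16.25        14.0876        42.2628
  4        16.25        13.4328        53.7311
  5        16.25        12.8084        64.0418
  6        16.25        12.2130        73.2779
  7        16.25        11.6453        81.5169
  8     1,016.25       694.4241     5,555.3926
  Σ                    788.8801     5,915.2664
P = 788.8801; Macaulay duration = 5,915.2664 / 788.8801 = 7.49831 half-year periods = 3.74915 years.
Modified duration = D_Mac / (1 + y) = 3.74915 / 1.04875 = 3.57488 years.

3.57 years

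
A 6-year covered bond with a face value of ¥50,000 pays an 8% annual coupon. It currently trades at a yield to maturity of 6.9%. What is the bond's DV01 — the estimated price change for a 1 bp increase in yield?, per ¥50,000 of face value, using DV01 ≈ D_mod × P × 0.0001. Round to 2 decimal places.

Periodic yield y = 0.069.
  t   CF        PV=CF/(1+0.069)^t    t·PV
  1     4,000.00     3,741.8148     3,741.8148
  2     4,000.00     3,500.2945     7,000.5889
  3     4,000.00     3,274.3634     9,823.0902
  4     4,000.00     3,063.0153    12,252.0613
  5     4,000.00     2,865.3090    14,326.5450
  6    54,000.00    36,184.9126   217,109.4759
  Σ                 52,629.7096   264,253.5761
P = 52,629.7096; D_Mac = 5.02100 yrs; D_mod = 4.69691 yrs.
DV01 ≈ 4.69691 × 52,629.7096 × 0.0001 = 24.719698.

¥24.72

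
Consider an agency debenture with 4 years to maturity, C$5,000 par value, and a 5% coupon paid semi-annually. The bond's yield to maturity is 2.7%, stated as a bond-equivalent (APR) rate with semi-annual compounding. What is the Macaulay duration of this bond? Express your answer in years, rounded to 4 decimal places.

Periodic yield y = 0.0135. Discount each cash flow and weight by its period:
  t   CF        PV=CF/(1+0.0135)^t    t·PV
  1       125.00       123.3350       123.3350
  2       125.00       121.6921       243.3843
  3       125.00       120.0712       360.2135
  4       125.00       118.4718       473.8872
  5       125.00       116.8937       584.4687
  6       125.00       115.3367       692.0202
  7       125.00       113.8004       796.6027
  8     5,125.00     4,603.6664    36,829.3312
  Σ                  5,433.2673    40,103.2428
Price P = Σ PV = 5,433.2673.
Macaulay duration = Σ(t·PV) / P = 40,103.2428 / 5,433.2673 = 7.38105 half-year periods.
In years: 7.38105 / 2 = 3.69053 years.

3.6905 years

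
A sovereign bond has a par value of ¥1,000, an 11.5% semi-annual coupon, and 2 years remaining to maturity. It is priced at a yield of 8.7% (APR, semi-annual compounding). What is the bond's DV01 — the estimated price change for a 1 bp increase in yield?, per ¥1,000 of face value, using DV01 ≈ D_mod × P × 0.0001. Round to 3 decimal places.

¥0.186

Periodic yield y = 0.0435.
  t   CF        PV=CF/(1+0.0435)^t    t·PV
  1        57.50        55.1030        55.1030
  2        57.50        52.8060       105.6119
  3        57.50        50.6047       151.8140
  4     1,057.50       891.8885     3,567.5540
  Σ                  1,050.4021     3,880.0829
P = 1,050.4021; D_Mac = 3.69390 half-year periods = 1.84695 yrs; D_mod = 1.76996 yrs.
DV01 ≈ 1.76996 × 1,050.4021 × 0.0001 = 0.185917.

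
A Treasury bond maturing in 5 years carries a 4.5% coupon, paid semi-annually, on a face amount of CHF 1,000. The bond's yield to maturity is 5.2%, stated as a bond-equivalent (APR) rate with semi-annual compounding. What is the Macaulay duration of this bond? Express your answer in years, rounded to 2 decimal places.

Periodic yield y = 0.026. Discount each cash flow and weight by its period:
  t   CF        PV=CF/(1+0.026)^t    t·PV
  1        22.50        21.9298        21.9298
  2        22.50        21.3741        42.7482
  3        22.50        20.8325        62.4974
  4        22.50        20.3045        81.2181
  5        22.50        19.7900        98.9500
  6        22.50        19.2885       115.7310
  7        22.50        18.7997       131.5979
  8        22.50        18.3233       146.5864
  9        22.50        17.8590       160.7307
  10    1,022.50       791.0241     7,910.2409
  Σ                    969.5255     8,772.2303
Price P = Σ PV = 969.5255.
Macaulay duration = Σ(t·PV) / P = 8,772.2303 / 969.5255 = 9.04796 half-year periods.
In years: 9.04796 / 2 = 4.52398 years.

4.52 years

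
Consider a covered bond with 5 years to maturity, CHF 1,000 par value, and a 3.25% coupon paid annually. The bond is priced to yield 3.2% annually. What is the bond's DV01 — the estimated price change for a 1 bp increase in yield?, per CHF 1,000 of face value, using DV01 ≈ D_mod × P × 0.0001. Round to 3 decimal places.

Periodic yield y = 0.032.
  t   CF        PV=CF/(1+0.032)^t    t·PV
  1        32.50        31.4922        31.4922
  2        32.50        30.5157        61.0315
  3        32.50        29.5695        88.7086
  4        32.50        28.6526       114.6105
  5     1,032.50       882.0467     4,410.2334
  Σ                  1,002.2768     4,706.0763
P = 1,002.2768; D_Mac = 4.69539 yrs; D_mod = 4.54979 yrs.
DV01 ≈ 4.54979 × 1,002.2768 × 0.0001 = 0.456015.

CHF 0.456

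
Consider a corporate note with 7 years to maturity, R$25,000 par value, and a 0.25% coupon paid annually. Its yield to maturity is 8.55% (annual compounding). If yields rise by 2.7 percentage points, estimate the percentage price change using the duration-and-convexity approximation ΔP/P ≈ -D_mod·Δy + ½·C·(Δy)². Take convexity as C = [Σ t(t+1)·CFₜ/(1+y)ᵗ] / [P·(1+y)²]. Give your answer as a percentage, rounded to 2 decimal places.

-15.52%

With y = 0.0855:
  t   CF        PV=CF/(1+0.0855)^t    t·PV        t(t+1)·PV
  1        62.50        57.5772        57.5772         115.1543
  2        62.50        53.0421       106.0841         318.2523
  3        62.50        48.8642       146.5925         586.3701
  4        62.50        45.0154       180.0614         900.3072
  5        62.50        41.4697       207.3485       1,244.0910
  6        62.50        38.2033       229.2199       1,604.5392
  7    25,062.50    14,112.8783    98,790.1479     790,321.1829
  Σ                 14,397.0500    99,717.0315     795,089.8969
P = 14,397.0500; D_Mac = 6.92621 yrs; D_mod = 6.38067 yrs; C = 46.86872.
Duration effect: -6.38067 × (+0.027) = -0.172278
Convexity effect: 0.5 × 46.86872 × (0.027)² = +0.0170836
ΔP/P ≈ -0.172278 + 0.0170836 = -0.155194 = -15.5194%.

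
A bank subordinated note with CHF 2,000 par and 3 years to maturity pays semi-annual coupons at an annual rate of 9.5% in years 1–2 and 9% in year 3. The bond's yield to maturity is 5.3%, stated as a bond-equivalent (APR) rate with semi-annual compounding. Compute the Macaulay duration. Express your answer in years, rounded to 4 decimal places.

2.6991 years

Periodic yield y = 0.0265. Discount each cash flow and weight by its period:
  t   CF        PV=CF/(1+0.0265)^t    t·PV
  1        95.00        92.5475        92.5475
  2        95.00        90.1583       180.3166
  3        95.00        87.8308       263.4923
  4        95.00        85.5634       342.2534
  5        90.00        78.9674       394.8369
  6     2,090.00     1,786.4570    10,718.7419
  Σ                  2,221.5243    11,992.1887
Price P = Σ PV = 2,221.5243.
Macaulay duration = Σ(t·PV) / P = 11,992.1887 / 2,221.5243 = 5.39818 half-year periods.
In years: 5.39818 / 2 = 2.69909 years.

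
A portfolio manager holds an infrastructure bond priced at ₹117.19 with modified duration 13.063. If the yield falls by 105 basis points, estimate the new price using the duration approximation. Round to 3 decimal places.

Duration approximation: ΔP/P ≈ -D_mod · Δy = -13.063 × (-0.0105) = +0.1371615.
New price ≈ 117.19 × (1 + 0.1371615) = 133.263956185.

₹133.264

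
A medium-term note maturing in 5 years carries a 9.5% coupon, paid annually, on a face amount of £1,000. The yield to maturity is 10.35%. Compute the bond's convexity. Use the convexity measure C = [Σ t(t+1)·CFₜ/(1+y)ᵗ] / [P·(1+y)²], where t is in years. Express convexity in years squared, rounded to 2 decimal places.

19.38

With y = 0.1035:
  t   CF        PV=CF/(1+0.1035)^t    t·PV        t(t+1)·PV
  1        95.00        86.0897        86.0897         172.1794
  2        95.00        78.0151       156.0303         468.0909
  3        95.00        70.6979       212.0937         848.3750
  4        95.00        64.0670       256.2679       1,281.3396
  5     1,095.00       669.1946     3,345.9730      20,075.8382
  Σ                    968.0644     4,056.4547      22,845.8231
P = 968.0644.
Convexity = Σ t(t+1)·PV / [P·(1+y)²] = 22,845.8231 / (968.0644 × 1.217712) = 19.38018.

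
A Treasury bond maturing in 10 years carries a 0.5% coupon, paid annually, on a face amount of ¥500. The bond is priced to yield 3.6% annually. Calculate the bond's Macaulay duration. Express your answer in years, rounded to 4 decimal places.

9.7334 years

Periodic yield y = 0.036. Discount each cash flow and weight by its year:
  t   CF        PV=CF/(1+0.036)^t    t·PV
  1         2.50         2.4131         2.4131
  2         2.50         2.3293         4.6585
  3         2.50         2.2483         6.7450
  4         2.50         2.1702         8.6808
  5         2.50         2.0948        10.4740
  6         2.50         2.0220        12.1320
  7         2.50         1.9517        13.6622
  8         2.50         1.8839        15.0713
  9         2.50         1.8185        16.3661
  10      502.50       352.8081     3,528.0807
  Σ                    371.7399     3,618.2838
Price P = Σ PV = 371.7399.
Macaulay duration = Σ(t·PV) / P = 3,618.2838 / 371.7399 = 9.73337 years.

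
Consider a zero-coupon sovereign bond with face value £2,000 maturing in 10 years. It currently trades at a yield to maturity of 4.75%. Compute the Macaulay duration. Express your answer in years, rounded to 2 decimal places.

10.00 years

A zero-coupon bond has a single cash flow at maturity, so its Macaulay duration equals its maturity: 10 years.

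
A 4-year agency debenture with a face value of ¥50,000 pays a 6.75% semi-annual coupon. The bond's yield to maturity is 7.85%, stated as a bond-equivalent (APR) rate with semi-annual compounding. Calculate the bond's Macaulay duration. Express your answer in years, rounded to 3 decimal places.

Periodic yield y = 0.03925. Discount each cash flow and weight by its period:
  t   CF        PV=CF/(1+0.03925)^t    t·PV
  1     1,687.50     1,623.7671     1,623.7671
  2     1,687.50     1,562.4413     3,124.8826
  3     1,687.50     1,503.4316     4,510.2949
  4     1,687.50     1,446.6506     5,786.6024
  5     1,687.50     1,392.0140     6,960.0702
  6     1,687.50     1,339.4410     8,036.6459
  7     1,687.50     1,288.8535     9,021.9744
  8    51,687.50    37,986.1485   303,889.1878
  Σ                 48,142.7477   342,953.4253
Price P = Σ PV = 48,142.7477.
Macaulay duration = Σ(t·PV) / P = 342,953.4253 / 48,142.7477 = 7.12368 half-year periods.
In years: 7.12368 / 2 = 3.56184 years.

3.562 years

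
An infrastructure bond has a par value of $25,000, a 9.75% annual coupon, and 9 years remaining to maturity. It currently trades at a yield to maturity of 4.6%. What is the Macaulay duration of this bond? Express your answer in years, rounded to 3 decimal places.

Periodic yield y = 0.046. Discount each cash flow and weight by its year:
  t   CF        PV=CF/(1+0.046)^t    t·PV
  1     2,437.50     2,330.3059     2,330.3059
  2     2,437.50     2,227.8259     4,455.6519
  3     2,437.50     2,129.8527     6,389.5581
  4     2,437.50     2,036.1881     8,144.7522
  5     2,437.50     1,946.6425     9,733.2125
  6     2,437.50     1,861.0349    11,166.2094
  7     2,437.50     1,779.1921    12,454.3444
  8     2,437.50     1,700.9484    13,607.5875
  9    27,437.50    18,304.5635   164,741.0715
  Σ                 34,316.5540   233,022.6935
Price P = Σ PV = 34,316.5540.
Macaulay duration = Σ(t·PV) / P = 233,022.6935 / 34,316.5540 = 6.79039 years.

6.790 years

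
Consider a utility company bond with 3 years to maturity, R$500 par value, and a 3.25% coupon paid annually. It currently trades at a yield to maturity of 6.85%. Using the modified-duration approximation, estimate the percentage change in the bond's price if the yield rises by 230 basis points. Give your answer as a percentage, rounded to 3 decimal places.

Periodic yield y = 0.0685. Modified duration first:
  t   CF        PV=CF/(1+0.0685)^t    t·PV
  1        16.25        15.2082        15.2082
  2        16.25        14.2333        28.4665
  3       516.25       423.1911     1,269.5732
  Σ                    452.6326     1,313.2479
P = 452.6326; D_Mac = 2.90136 yrs; D_mod = 2.90136/(1+0.0685) = 2.71535 yrs.
ΔP/P ≈ -D_mod · Δy = -2.71535 × (+0.023) = -0.062453 = -6.2453%.

-6.245%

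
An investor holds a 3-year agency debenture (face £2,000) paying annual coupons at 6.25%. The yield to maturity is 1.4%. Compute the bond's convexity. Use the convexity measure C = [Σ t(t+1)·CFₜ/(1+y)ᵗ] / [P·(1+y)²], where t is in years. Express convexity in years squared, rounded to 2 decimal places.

10.84

With y = 0.014:
  t   CF        PV=CF/(1+0.014)^t    t·PV        t(t+1)·PV
  1       125.00       123.2742       123.2742         246.5483
  2       125.00       121.5722       243.1443         729.4329
  3     2,125.00     2,038.1919     6,114.5757      24,458.3027
  Σ                  2,283.0382     6,480.9941      25,434.2839
P = 2,283.0382.
Convexity = Σ t(t+1)·PV / [P·(1+y)²] = 25,434.2839 / (2,283.0382 × 1.028196) = 10.83504.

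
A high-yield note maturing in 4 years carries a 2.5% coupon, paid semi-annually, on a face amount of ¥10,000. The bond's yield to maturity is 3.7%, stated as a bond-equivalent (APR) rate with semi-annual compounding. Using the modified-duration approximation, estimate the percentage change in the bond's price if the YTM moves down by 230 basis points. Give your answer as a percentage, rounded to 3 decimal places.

Periodic yield y = 0.0185. Modified duration first:
  t   CF        PV=CF/(1+0.0185)^t    t·PV
  1       125.00       122.7295       122.7295
  2       125.00       120.5002       241.0005
  3       125.00       118.3115       354.9345
  4       125.00       116.1625       464.6499
  5       125.00       114.0525       570.2625
  6       125.00       111.9809       671.8852
  7       125.00       109.9468       769.6279
  8    10,125.00     8,743.9319    69,951.4550
  Σ                  9,557.6158    73,146.5450
P = 9,557.6158; D_Mac = 7.65322 half-year periods = 3.82661 yrs; D_mod = 3.82661/(1+0.0185) = 3.75710 yrs.
ΔP/P ≈ -D_mod · Δy = -3.75710 × (-0.023) = +0.086413 = +8.6413%.

+8.641%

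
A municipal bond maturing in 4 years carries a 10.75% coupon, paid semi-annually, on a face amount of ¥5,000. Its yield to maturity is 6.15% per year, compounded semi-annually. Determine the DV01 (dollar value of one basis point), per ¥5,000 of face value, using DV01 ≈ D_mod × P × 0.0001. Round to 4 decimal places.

Periodic yield y = 0.03075.
  t   CF        PV=CF/(1+0.03075)^t    t·PV
  1       268.75       260.7325       260.7325
  2       268.75       252.9541       505.9083
  3       268.75       245.4078       736.2235
  4       268.75       238.0867       952.3467
  5       268.75       230.9839     1,154.9196
  6       268.75       224.0931     1,344.5584
  7       268.75       217.4078     1,521.8544
  8     5,268.75     4,135.0508    33,080.4060
  Σ                  5,804.7167    39,556.9494
P = 5,804.7167; D_Mac = 6.81462 half-year periods = 3.40731 yrs; D_mod = 3.30566 yrs.
DV01 ≈ 3.30566 × 5,804.7167 × 0.0001 = 1.918843.

¥1.9188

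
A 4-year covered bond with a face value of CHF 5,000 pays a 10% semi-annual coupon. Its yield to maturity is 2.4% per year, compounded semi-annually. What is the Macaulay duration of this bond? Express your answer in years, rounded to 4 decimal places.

Periodic yield y = 0.012. Discount each cash flow and weight by its period:
  t   CF        PV=CF/(1+0.012)^t    t·PV
  1       250.00       247.0356       247.0356
  2       250.00       244.1063       488.2126
  3       250.00       241.2118       723.6353
  4       250.00       238.3515       953.4062
  5       250.00       235.5252     1,177.6262
  6       250.00       232.7324     1,396.3947
  7       250.00       229.9728     1,609.8094
  8     5,250.00     4,772.1623    38,177.2982
  Σ                  6,441.0979    44,773.4181
Price P = Σ PV = 6,441.0979.
Macaulay duration = Σ(t·PV) / P = 44,773.4181 / 6,441.0979 = 6.95121 half-year periods.
In years: 6.95121 / 2 = 3.47560 years.

3.4756 years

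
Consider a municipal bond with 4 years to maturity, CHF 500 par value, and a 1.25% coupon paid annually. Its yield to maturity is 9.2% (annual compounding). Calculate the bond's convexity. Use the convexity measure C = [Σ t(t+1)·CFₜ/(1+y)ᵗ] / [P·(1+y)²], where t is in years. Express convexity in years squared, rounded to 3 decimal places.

16.287

With y = 0.092:
  t   CF        PV=CF/(1+0.092)^t    t·PV        t(t+1)·PV
  1         6.25         5.7234         5.7234          11.4469
  2         6.25         5.2412        10.4825          31.4475
  3         6.25         4.7997        14.3990          57.5961
  4       506.25       356.0201     1,424.0803       7,120.4014
  Σ                    371.7844     1,454.6853       7,220.8919
P = 371.7844.
Convexity = Σ t(t+1)·PV / [P·(1+y)²] = 7,220.8919 / (371.7844 × 1.192464) = 16.28750.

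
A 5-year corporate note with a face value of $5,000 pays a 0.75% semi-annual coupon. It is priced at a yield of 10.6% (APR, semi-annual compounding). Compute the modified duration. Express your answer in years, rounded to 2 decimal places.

4.64 years

Periodic yield y = 0.053. First find Macaulay duration:
  t   CF        PV=CF/(1+0.053)^t    t·PV
  1        18.75        17.8063        17.8063
  2        18.75        16.9100        33.8201
  3        18.75        16.0589        48.1767
  4        18.75        15.2506        61.0025
  5        18.75        14.4830        72.4151
  6        18.75        13.7541        82.5244
  7        18.75        13.0618        91.4325
  8        18.75        12.4044        99.2349
  9        18.75        11.7800       106.0202
  10    5,018.75     2,994.4140    29,944.1404
  Σ                  3,125.9231    30,556.5731
P = 3,125.9231; Macaulay duration = 30,556.5731 / 3,125.9231 = 9.77522 half-year periods = 4.88761 years.
Modified duration = D_Mac / (1 + y) = 4.88761 / 1.053 = 4.64160 years.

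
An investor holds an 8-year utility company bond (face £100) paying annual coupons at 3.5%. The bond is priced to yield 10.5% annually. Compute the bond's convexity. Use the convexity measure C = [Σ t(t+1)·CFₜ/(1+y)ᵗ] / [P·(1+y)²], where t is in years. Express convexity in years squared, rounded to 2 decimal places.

With y = 0.105:
  t   CF        PV=CF/(1+0.105)^t    t·PV        t(t+1)·PV
  1         3.50         3.1674         3.1674           6.3348
  2         3.50         2.8664         5.7329          17.1987
  3         3.50         2.5941         7.7822          31.1288
  4         3.50         2.3476         9.3903          46.9514
  5         3.50         2.1245        10.6225          63.7350
  6         3.50         1.9226        11.5357          80.7502
  7         3.50         1.7399        12.1795          97.4362
  8       103.50        46.5631       372.5050       3,352.5450
  Σ                     63.3257       432.9156       3,696.0802
P = 63.3257.
Convexity = Σ t(t+1)·PV / [P·(1+y)²] = 3,696.0802 / (63.3257 × 1.221025) = 47.80099.

47.80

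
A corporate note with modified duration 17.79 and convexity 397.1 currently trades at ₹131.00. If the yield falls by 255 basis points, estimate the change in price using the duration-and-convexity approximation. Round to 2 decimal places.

Duration effect: -D_mod·Δy = -17.79 × (-0.0255) = +0.453645
Convexity effect: ½·C·(Δy)² = 0.5 × 397.1 × (-0.0255)² = +0.1291071375
ΔP/P ≈ +0.453645 + 0.1291071375 = +0.5827521375
ΔP ≈ 131.00 × (+0.5827521375) = +76.3405300125.

+₹76.34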